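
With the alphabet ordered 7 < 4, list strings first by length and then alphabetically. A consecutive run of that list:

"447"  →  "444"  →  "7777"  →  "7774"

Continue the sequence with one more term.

7747

Find the rightmost character of 7774 below 4, bump it to the next letter, and reset everything to its right to 7.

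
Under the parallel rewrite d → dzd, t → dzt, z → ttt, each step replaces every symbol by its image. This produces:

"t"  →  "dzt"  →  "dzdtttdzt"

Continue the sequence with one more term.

dzdtttdzddztdztdztdzdtttdzt

Rewriting each symbol of dzdtttdzt: d→dzd, z→ttt, d→dzd, t→dzt, t→dzt, t→dzt, d→dzd, z→ttt, t→dzt, which concatenates to dzd ttt dzd dzt dzt dzt dzd ttt dzt.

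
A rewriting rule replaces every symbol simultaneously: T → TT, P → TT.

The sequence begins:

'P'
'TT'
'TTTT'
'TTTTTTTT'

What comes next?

Rewriting each symbol of TTTTTTTT: T→TT, T→TT, T→TT, T→TT, T→TT, T→TT, T→TT, T→TT, which concatenates to TT TT TT TT TT TT TT TT.

TTTTTTTTTTTTTTTT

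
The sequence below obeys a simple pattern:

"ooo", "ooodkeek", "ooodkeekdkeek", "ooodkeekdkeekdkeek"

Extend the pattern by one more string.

The strings grow by a fixed suffix dkeek each time.
Applying this once more to ooodkeekdkeekdkeek:

ooodkeekdkeekdkeekdkeek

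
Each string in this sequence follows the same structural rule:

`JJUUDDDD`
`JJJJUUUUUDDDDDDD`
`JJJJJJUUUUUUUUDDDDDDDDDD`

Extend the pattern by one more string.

Reading off run lengths: J runs 2, 4, 6; U runs 2, 5, 8; D runs 4, 7, 10 — each is linear in n (n = 1, 2, …).
Setting n = 4 gives 8, 11, 13 characters in each block.

JJJJJJJJUUUUUUUUUUUDDDDDDDDDDDDD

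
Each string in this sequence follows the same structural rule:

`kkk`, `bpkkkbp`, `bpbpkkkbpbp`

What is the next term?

Each term wraps the previous one in bp on the left and bp on the right.
So the next term is bp·bpbpkkkbpbp·bp.

bpbpbpkkkbpbpbp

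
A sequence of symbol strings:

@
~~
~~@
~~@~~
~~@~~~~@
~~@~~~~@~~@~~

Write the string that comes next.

From term 3 onward, concatenate the last term with the second-to-last: ~~·@ = ~~@, ~~@·~~ = ~~@~~, …
The next term joins ~~@~~~~@~~@~~ and ~~@~~~~@.

~~@~~~~@~~@~~~~@~~~~@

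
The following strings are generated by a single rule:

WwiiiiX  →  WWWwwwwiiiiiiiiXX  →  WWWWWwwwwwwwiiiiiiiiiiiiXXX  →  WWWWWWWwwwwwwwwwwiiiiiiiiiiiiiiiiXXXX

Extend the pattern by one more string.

Term n consists of 2n-1 W's, followed by 3n-2 w's, followed by 4n i's, followed by n X's (n = 1, 2, …).
For the next term, n = 5, so the run lengths are 9, 13, 20, 5.

WWWWWWWWWwwwwwwwwwwwwwiiiiiiiiiiiiiiiiiiiiXXXXX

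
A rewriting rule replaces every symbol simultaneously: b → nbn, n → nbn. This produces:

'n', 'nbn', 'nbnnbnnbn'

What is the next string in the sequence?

nbnnbnnbnnbnnbnnbnnbnnbnnbn

Rewriting each symbol of nbnnbnnbn: n→nbn, b→nbn, n→nbn, n→nbn, b→nbn, n→nbn, n→nbn, b→nbn, n→nbn, which concatenates to nbn nbn nbn nbn nbn nbn nbn nbn nbn.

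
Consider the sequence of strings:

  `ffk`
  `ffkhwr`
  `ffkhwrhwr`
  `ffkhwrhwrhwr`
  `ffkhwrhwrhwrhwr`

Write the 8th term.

Each term is the previous one with hwr appended.
From ffkhwrhwrhwrhwr, 3 further steps: ffkhwrhwrhwrhwr → ffkhwrhwrhwrhwrhwr → ffkhwrhwrhwrhwrhwrhwr → (answer).

ffkhwrhwrhwrhwrhwrhwrhwr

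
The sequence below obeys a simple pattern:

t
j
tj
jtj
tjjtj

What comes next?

This is a Fibonacci-style word recurrence s(k) = s(k−2)·s(k−1): e.g. t·j = tj.
The next term joins jtj and tjjtj.

jtjtjjtj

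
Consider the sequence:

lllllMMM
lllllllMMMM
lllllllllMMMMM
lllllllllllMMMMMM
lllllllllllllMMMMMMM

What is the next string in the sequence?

lllllllllllllllMMMMMMMM

Term n consists of 2n-1 l's, followed by n M's, where the shown terms are n = 3, 4, 5, 6, 7.
Setting n = 8 gives 15, 8 characters in each block.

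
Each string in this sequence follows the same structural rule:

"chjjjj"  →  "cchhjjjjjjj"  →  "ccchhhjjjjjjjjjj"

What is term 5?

ccccchhhhhjjjjjjjjjjjjjjjj

The n-th term is n c's then n h's then 3n+1 j's (n = 1, 2, …).
At n = 5 the blocks have lengths 5, 5, 16.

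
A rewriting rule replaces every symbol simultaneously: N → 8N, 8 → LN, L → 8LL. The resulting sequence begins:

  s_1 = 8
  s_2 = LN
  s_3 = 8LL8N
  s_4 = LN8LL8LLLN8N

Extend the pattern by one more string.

Expanding LN8LL8LLLN8N: L→8LL, N→8N, 8→LN, L→8LL, L→8LL, 8→LN, L→8LL, L→8LL, L→8LL, N→8N, 8→LN, N→8N. Concatenated: 8LL 8N LN 8LL 8LL LN 8LL 8LL 8LL 8N LN 8N.

8LL8NLN8LL8LLLN8LL8LL8LL8NLN8N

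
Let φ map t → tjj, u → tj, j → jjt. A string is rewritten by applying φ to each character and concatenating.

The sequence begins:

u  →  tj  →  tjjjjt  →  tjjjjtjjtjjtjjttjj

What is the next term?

tjjjjtjjtjjtjjttjjjjtjjttjjjjtjjttjjjjtjjttjjtjjjjtjjt

Applying the rule to each of the 18 symbols of tjjjjtjjtjjtjjttjj gives the pieces tjj jjt jjt jjt jjt tjj jjt jjt tjj jjt jjt tjj jjt jjt tjj tjj jjt jjt, which concatenate to the answer.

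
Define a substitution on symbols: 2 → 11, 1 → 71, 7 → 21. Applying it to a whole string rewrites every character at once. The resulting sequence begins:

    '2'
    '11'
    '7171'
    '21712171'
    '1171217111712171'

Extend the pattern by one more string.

Rewriting the 16 symbols of 1171217111712171 one by one yields 71 71 21 71 11 71 21 71 71 71 21 71 11 71 21 71; concatenated:

71712171117121717171217111712171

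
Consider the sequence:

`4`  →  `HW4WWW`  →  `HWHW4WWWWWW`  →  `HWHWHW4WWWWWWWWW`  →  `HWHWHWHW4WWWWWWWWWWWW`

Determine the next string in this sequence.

HWHWHWHWHW4WWWWWWWWWWWWWWW

Every step adds HW to the front and WWW to the end of the previous string.
One more step from HWHWHWHW4WWWWWWWWWWWW gives the answer.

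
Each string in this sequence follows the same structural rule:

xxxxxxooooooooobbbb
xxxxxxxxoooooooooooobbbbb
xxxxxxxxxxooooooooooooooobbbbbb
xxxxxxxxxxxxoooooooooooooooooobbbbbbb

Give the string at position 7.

The n-th term is 2n+2 x's then 3n+3 o's then n+2 b's, where the shown terms are n = 2, 3, 4, 5.
For term 7, n = 8, so the run lengths are 18, 27, 10.

xxxxxxxxxxxxxxxxxxooooooooooooooooooooooooooobbbbbbbbbb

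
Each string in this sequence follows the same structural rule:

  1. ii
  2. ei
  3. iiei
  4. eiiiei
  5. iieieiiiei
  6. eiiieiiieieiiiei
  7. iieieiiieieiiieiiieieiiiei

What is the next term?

This is a Fibonacci-style word recurrence s(k) = s(k−2)·s(k−1): e.g. ii·ei = iiei.
So term 8 is eiiieiiieieiiiei·iieieiiieieiiieiiieieiiiei.

eiiieiiieieiiieiiieieiiieieiiieiiieieiiiei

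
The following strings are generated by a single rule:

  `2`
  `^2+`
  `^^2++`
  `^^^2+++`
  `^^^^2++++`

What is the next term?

s(k+1) = ^·s(k)·+, so each term gains ^ as a prefix and + as a suffix.
So the next term is ^·^^^^2++++·+.

^^^^^2+++++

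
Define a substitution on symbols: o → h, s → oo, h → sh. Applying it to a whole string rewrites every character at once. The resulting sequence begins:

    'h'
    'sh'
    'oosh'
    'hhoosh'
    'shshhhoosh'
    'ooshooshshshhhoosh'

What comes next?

Rewriting the 18 symbols of ooshooshshshhhoosh one by one yields h h oo sh h h oo sh oo sh oo sh sh sh h h oo sh; concatenated:

hhooshhhooshooshooshshshhhoosh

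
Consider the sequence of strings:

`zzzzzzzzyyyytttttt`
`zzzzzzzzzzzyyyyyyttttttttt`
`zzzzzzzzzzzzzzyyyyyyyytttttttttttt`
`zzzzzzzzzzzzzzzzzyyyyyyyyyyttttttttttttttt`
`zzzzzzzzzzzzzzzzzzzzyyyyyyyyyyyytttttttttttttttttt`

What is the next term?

zzzzzzzzzzzzzzzzzzzzzzzyyyyyyyyyyyyyyttttttttttttttttttttt

Each string has the form z^{3n+2} y^{2n} t^{3n}, where the shown terms are n = 2, 3, 4, 5, 6.
Setting n = 7 gives 23, 14, 21 characters in each block.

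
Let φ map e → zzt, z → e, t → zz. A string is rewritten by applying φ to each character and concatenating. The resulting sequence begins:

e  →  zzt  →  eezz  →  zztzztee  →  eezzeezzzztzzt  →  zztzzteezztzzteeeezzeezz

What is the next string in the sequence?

Applying the rule to each of the 24 symbols of zztzzteezztzzteeeezzeezz gives the pieces e e zz e e zz zzt zzt e e zz e e zz zzt zzt zzt zzt e e zzt zzt e e, which concatenate to the answer.

eezzeezzzztzzteezzeezzzztzztzztzzteezztzztee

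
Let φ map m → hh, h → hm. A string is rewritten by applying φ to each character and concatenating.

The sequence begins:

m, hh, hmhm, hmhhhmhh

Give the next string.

hmhhhmhmhmhhhmhm

Expanding hmhhhmhh: h→hm, m→hh, h→hm, h→hm, h→hm, m→hh, h→hm, h→hm. Concatenated: hm hh hm hm hm hh hm hm.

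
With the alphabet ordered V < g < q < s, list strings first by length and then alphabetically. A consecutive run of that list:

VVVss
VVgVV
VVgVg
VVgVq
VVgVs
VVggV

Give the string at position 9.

Continuing the enumeration 3 steps past VVggV: VVggV → VVggg → VVggq → (answer).

VVggs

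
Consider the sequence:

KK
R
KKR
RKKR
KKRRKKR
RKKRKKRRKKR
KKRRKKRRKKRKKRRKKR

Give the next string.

From term 3 onward, concatenate the second-to-last term with the last: KK·R = KKR, R·KKR = RKKR, …
The next term joins RKKRKKRRKKR and KKRRKKRRKKRKKRRKKR.

RKKRKKRRKKRKKRRKKRRKKRKKRRKKR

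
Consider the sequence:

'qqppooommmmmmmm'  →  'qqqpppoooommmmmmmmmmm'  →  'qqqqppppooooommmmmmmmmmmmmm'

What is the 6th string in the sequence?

qqqqqqqpppppppoooooooommmmmmmmmmmmmmmmmmmmmmm

Each string has the form q^{n} p^{n} o^{n+1} m^{3n+2}, where the shown terms are n = 2, 3, 4.
At n = 7 the blocks have lengths 7, 7, 8, 23.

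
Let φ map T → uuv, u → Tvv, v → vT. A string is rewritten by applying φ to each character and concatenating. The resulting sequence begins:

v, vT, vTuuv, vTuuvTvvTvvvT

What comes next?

vTuuvTvvTvvvTuuvvTvTuuvvTvTvTuuv

Replace each of the 13 characters of vTuuvTvvTvvvT in place — vT uuv Tvv Tvv vT uuv vT vT uuv vT vT vT uuv — and concatenate.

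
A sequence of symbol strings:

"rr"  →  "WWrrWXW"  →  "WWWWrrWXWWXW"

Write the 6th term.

WWWWWWWWWWrrWXWWXWWXWWXWWXW

Every step adds WW to the front and WXW to the end of the previous string.
From WWWWrrWXWWXW, 3 further steps: WWWWrrWXWWXW → WWWWWWrrWXWWXWWXW → WWWWWWWWrrWXWWXWWXWWXW → (answer).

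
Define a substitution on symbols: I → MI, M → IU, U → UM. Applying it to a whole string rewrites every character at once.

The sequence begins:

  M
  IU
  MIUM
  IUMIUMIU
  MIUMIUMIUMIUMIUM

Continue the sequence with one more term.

Rewriting the 16 symbols of MIUMIUMIUMIUMIUM one by one yields IU MI UM IU MI UM IU MI UM IU MI UM IU MI UM IU; concatenated:

IUMIUMIUMIUMIUMIUMIUMIUMIUMIUMIU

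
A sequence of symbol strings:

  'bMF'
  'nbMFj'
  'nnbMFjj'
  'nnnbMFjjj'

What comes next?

Every step adds n to the front and j to the end of the previous string.
Applying this once more to nnnbMFjjj:

nnnnbMFjjjj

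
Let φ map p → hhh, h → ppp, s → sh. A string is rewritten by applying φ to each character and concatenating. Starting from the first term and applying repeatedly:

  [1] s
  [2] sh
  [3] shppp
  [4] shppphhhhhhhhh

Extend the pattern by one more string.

Replace each of the 14 characters of shppphhhhhhhhh in place — sh ppp hhh hhh hhh ppp ppp ppp ppp ppp ppp ppp ppp ppp — and concatenate.

shppphhhhhhhhhppppppppppppppppppppppppppp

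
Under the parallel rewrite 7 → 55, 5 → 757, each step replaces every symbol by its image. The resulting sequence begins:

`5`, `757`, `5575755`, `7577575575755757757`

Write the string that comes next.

55757555575755757757557575575775755757555575755

φ(7577575575755757757) expands symbol-by-symbol to 55 757 55 55 757 55 757 757 55 757 55 757 757 55 757 55 55 757 55; joining the 19 pieces gives the next term.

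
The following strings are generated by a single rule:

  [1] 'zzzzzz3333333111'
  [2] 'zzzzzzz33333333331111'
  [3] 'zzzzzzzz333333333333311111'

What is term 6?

zzzzzzzzzzz333333333333333333333311111111

The n-th term is n+3 z's then 3n-2 3's then n 1's, where the shown terms are n = 3, 4, 5.
For term 6, n = 8, so the run lengths are 11, 22, 8.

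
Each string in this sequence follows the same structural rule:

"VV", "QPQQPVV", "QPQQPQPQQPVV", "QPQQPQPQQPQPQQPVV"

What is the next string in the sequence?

Each term is the previous one with QPQQP prepended.
Applying this once more to QPQQPQPQQPQPQQPVV:

QPQQPQPQQPQPQQPQPQQPVV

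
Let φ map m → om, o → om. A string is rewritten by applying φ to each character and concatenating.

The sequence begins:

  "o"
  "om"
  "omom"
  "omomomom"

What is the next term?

Expanding omomomom: o→om, m→om, o→om, m→om, o→om, m→om, o→om, m→om. Concatenated: om om om om om om om om.

omomomomomomomom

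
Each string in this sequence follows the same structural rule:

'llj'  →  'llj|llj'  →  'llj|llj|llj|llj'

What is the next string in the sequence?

s(k+1) = s(k)·|·s(k) — each term doubles the last with '|' between the halves.
Doubling llj|llj|llj|llj with '|' between the halves:

llj|llj|llj|llj|llj|llj|llj|llj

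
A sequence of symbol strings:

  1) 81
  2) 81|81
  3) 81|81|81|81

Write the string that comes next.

Every step duplicates the string with '|' between the halves.
Doubling 81|81|81|81 with '|' between the halves:

81|81|81|81|81|81|81|81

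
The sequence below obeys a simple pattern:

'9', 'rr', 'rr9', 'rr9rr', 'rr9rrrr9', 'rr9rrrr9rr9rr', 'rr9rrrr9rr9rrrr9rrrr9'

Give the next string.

rr9rrrr9rr9rrrr9rrrr9rr9rrrr9rr9rr

From term 3 onward, concatenate the last term with the second-to-last: rr·9 = rr9, rr9·rr = rr9rr, …
Continuing: rr9rrrr9rr9rrrr9rrrr9 · rr9rrrr9rr9rr gives term 8.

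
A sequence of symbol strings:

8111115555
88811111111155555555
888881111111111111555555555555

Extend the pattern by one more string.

Each string has the form 8^{2n-1} 1^{4n+1} 5^{4n} (n = 1, 2, …).
For the next term, n = 4, so the run lengths are 7, 17, 16.

8888888111111111111111115555555555555555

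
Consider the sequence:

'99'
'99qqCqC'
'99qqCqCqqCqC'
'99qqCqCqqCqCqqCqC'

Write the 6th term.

99qqCqCqqCqCqqCqCqqCqCqqCqC

Each term is the previous one with qqCqC appended.
From 99qqCqCqqCqCqqCqC, 2 further steps: 99qqCqCqqCqCqqCqC → 99qqCqCqqCqCqqCqCqqCqC → (answer).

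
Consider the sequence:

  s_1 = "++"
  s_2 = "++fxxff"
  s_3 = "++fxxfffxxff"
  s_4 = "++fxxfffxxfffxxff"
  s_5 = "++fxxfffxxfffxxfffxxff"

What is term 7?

The strings grow by a fixed suffix fxxff each time.
From ++fxxfffxxfffxxfffxxff, 2 further steps: ++fxxfffxxfffxxfffxxff → ++fxxfffxxfffxxfffxxfffxxff → (answer).

++fxxfffxxfffxxfffxxfffxxfffxxff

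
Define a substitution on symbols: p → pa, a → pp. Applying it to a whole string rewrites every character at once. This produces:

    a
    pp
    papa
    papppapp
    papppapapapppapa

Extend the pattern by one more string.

papppapapapppapppapppapapapppapp

Applying the rule to each of the 16 symbols of papppapapapppapa gives the pieces pa pp pa pa pa pp pa pp pa pp pa pa pa pp pa pp, which concatenate to the answer.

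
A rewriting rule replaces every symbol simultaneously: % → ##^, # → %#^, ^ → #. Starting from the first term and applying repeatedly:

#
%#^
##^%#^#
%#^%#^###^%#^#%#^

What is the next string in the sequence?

φ(%#^%#^###^%#^#%#^) expands symbol-by-symbol to ##^ %#^ # ##^ %#^ # %#^ %#^ %#^ # ##^ %#^ # %#^ ##^ %#^ #; joining the 17 pieces gives the next term.

##^%#^###^%#^#%#^%#^%#^###^%#^#%#^##^%#^#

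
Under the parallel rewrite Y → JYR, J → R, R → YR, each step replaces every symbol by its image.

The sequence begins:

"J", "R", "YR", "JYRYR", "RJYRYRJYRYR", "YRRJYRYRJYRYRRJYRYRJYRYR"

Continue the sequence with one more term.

Applying the rule to each of the 24 symbols of YRRJYRYRJYRYRRJYRYRJYRYR gives the pieces JYR YR YR R JYR YR JYR YR R JYR YR JYR YR YR R JYR YR JYR YR R JYR YR JYR YR, which concatenate to the answer.

JYRYRYRRJYRYRJYRYRRJYRYRJYRYRYRRJYRYRJYRYRRJYRYRJYRYR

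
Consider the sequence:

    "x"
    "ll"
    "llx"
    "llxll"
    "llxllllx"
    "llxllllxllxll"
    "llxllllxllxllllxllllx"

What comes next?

From term 3 onward, concatenate the last term with the second-to-last: ll·x = llx, llx·ll = llxll, …
The next term joins llxllllxllxllllxllllx and llxllllxllxll.

llxllllxllxllllxllllxllxllllxllxll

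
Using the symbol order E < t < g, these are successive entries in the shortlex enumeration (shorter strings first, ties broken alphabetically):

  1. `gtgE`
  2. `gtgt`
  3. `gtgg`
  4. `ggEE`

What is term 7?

ggtE

Stepping forward 3 times from ggEE: ggEE → ggEt → ggEg, then the target.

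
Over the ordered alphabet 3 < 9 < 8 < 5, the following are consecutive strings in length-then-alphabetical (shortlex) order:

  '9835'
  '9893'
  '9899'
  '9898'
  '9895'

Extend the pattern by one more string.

Treat 9895 as a base-4 numeral over the given alphabet and add one, carrying through any trailing 5's.

9883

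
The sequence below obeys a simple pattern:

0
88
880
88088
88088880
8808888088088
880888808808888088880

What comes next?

8808888088088880888808808888088088

From term 3 onward, concatenate the last term with the second-to-last: 88·0 = 880, 880·88 = 88088, …
Continuing: 880888808808888088880 · 8808888088088 gives term 8.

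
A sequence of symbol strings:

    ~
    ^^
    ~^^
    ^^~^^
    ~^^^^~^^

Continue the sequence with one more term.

^^~^^~^^^^~^^

From term 3 onward, concatenate the second-to-last term with the last: ~·^^ = ~^^, ^^·~^^ = ^^~^^, …
So term 6 is ^^~^^·~^^^^~^^.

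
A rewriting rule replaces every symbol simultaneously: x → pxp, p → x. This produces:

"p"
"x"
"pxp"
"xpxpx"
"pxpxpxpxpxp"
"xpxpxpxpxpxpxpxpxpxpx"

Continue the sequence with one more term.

pxpxpxpxpxpxpxpxpxpxpxpxpxpxpxpxpxpxpxpxpxp

Applying the rule to each of the 21 symbols of xpxpxpxpxpxpxpxpxpxpx gives the pieces pxp x pxp x pxp x pxp x pxp x pxp x pxp x pxp x pxp x pxp x pxp, which concatenate to the answer.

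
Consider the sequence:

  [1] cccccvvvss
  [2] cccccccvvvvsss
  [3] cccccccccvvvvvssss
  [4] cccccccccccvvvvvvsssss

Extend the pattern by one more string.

Reading off run lengths: c runs 5, 7, 9, 11; v runs 3, 4, 5, 6; s runs 2, 3, 4, 5 — each is linear in n, where the shown terms are n = 2, 3, 4, 5.
Setting n = 6 gives 13, 7, 6 characters in each block.

cccccccccccccvvvvvvvssssss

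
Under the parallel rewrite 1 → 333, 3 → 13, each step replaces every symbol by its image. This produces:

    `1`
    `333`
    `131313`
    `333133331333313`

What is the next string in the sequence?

131313333131313133331313131333313

Applying the rule to each of the 15 symbols of 333133331333313 gives the pieces 13 13 13 333 13 13 13 13 333 13 13 13 13 333 13, which concatenate to the answer.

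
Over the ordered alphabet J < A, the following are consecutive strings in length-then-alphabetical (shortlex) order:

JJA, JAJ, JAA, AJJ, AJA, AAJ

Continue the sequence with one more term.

AAA

Treat AAJ as a base-2 numeral over the given alphabet and add one, carrying through any trailing A's.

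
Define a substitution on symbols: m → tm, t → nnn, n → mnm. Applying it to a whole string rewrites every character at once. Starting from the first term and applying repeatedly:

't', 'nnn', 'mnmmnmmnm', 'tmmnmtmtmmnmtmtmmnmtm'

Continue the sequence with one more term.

nnntmtmmnmtmnnntmnnntmtmmnmtmnnntmnnntmtmmnmtmnnntm

Applying the rule to each of the 21 symbols of tmmnmtmtmmnmtmtmmnmtm gives the pieces nnn tm tm mnm tm nnn tm nnn tm tm mnm tm nnn tm nnn tm tm mnm tm nnn tm, which concatenate to the answer.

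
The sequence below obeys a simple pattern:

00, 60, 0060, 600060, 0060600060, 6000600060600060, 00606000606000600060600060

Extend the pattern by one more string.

600060006060006000606000606000600060600060

From term 3 onward, concatenate the second-to-last term with the last: 00·60 = 0060, 60·0060 = 600060, …
So term 8 is 6000600060600060·00606000606000600060600060.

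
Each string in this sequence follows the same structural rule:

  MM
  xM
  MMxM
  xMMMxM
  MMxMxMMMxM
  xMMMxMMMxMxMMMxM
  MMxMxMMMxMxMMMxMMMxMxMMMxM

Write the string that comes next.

This is a Fibonacci-style word recurrence s(k) = s(k−2)·s(k−1): e.g. MM·xM = MMxM.
The next term joins xMMMxMMMxMxMMMxM and MMxMxMMMxMxMMMxMMMxMxMMMxM.

xMMMxMMMxMxMMMxMMMxMxMMMxMxMMMxMMMxMxMMMxM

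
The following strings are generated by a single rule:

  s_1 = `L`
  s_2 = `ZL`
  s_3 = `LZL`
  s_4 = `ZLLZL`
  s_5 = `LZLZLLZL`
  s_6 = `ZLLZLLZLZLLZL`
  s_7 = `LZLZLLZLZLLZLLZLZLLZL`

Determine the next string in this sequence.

From term 3 onward, concatenate the second-to-last term with the last: L·ZL = LZL, ZL·LZL = ZLLZL, …
So term 8 is ZLLZLLZLZLLZL·LZLZLLZLZLLZLLZLZLLZL.

ZLLZLLZLZLLZLLZLZLLZLZLLZLLZLZLLZL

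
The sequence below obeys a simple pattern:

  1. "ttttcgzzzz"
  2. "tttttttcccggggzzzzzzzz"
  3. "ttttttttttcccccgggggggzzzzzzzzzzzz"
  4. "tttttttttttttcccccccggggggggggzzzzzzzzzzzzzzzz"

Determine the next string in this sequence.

Reading off run lengths: t runs 4, 7, 10, 13; c runs 1, 3, 5, 7; g runs 1, 4, 7, 10; z runs 4, 8, 12, 16 — each is linear in n (n = 1, 2, …).
For the next term, n = 5, so the run lengths are 16, 9, 13, 20.

ttttttttttttttttcccccccccgggggggggggggzzzzzzzzzzzzzzzzzzzz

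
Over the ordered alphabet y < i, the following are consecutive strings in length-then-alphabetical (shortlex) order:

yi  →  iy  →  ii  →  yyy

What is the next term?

yyi

Treat yyy as a base-2 numeral over the given alphabet and add one, carrying through any trailing i's.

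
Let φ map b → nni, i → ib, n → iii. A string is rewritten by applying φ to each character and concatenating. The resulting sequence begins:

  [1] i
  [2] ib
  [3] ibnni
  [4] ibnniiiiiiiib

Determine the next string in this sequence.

ibnniiiiiiiibibibibibibibibnni

φ(ibnniiiiiiiib) expands symbol-by-symbol to ib nni iii iii ib ib ib ib ib ib ib ib nni; joining the 13 pieces gives the next term.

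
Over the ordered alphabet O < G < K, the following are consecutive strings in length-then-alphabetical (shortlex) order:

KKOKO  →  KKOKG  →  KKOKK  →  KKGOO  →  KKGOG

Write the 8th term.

Stepping forward 3 times from KKGOG: KKGOG → KKGOK → KKGGO, then the target.

KKGGG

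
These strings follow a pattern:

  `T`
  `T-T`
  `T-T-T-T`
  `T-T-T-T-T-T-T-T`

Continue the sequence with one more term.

T-T-T-T-T-T-T-T-T-T-T-T-T-T-T-T

s(k+1) = s(k)·-·s(k) — each term doubles the last with '-' between the halves.
So the next term is two copies of T-T-T-T-T-T-T-T with '-' between the halves.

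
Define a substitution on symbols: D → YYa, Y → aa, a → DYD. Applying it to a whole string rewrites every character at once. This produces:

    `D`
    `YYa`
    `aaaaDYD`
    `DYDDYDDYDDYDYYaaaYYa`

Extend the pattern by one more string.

YYaaaYYaYYaaaYYaYYaaaYYaYYaaaYYaaaaaDYDDYDDYDaaaaDYD

Applying the rule to each of the 20 symbols of DYDDYDDYDDYDYYaaaYYa gives the pieces YYa aa YYa YYa aa YYa YYa aa YYa YYa aa YYa aa aa DYD DYD DYD aa aa DYD, which concatenate to the answer.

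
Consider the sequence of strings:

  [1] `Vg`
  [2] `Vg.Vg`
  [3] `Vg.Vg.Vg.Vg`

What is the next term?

Vg.Vg.Vg.Vg.Vg.Vg.Vg.Vg

Each string is two copies of the previous one joined by '.'.
One more doubling of Vg.Vg.Vg.Vg gives the answer.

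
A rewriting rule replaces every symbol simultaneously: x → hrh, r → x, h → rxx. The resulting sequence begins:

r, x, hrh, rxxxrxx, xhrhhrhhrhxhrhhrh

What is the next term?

Rewriting the 17 symbols of xhrhhrhhrhxhrhhrh one by one yields hrh rxx x rxx rxx x rxx rxx x rxx hrh rxx x rxx rxx x rxx; concatenated:

hrhrxxxrxxrxxxrxxrxxxrxxhrhrxxxrxxrxxxrxx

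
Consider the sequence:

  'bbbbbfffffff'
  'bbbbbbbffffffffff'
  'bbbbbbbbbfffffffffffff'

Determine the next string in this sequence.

Reading off run lengths: b runs 5, 7, 9; f runs 7, 10, 13 — each is linear in n, where the shown terms are n = 2, 3, 4.
Setting n = 5 gives 11, 16 characters in each block.

bbbbbbbbbbbffffffffffffffff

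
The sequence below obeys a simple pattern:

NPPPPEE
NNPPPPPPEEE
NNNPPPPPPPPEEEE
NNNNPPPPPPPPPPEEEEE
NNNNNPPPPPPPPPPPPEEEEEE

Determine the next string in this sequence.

The n-th term is n-1 N's then 2n P's then n E's, where the shown terms are n = 2, 3, 4, 5, 6.
At n = 7 the blocks have lengths 6, 14, 7.

NNNNNNPPPPPPPPPPPPPPEEEEEEE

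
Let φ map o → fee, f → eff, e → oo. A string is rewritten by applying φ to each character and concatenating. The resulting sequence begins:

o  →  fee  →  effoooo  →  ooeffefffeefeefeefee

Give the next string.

Replace each of the 20 characters of ooeffefffeefeefeefee in place — fee fee oo eff eff oo eff eff eff oo oo eff oo oo eff oo oo eff oo oo — and concatenate.

feefeeooeffeffooeffeffeffooooeffooooeffooooeffoooo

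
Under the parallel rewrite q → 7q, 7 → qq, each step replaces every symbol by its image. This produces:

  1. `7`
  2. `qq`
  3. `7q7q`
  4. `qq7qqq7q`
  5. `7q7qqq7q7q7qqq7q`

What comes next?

qq7qqq7q7q7qqq7qqq7qqq7q7q7qqq7q

φ(7q7qqq7q7q7qqq7q) expands symbol-by-symbol to qq 7q qq 7q 7q 7q qq 7q qq 7q qq 7q 7q 7q qq 7q; joining the 16 pieces gives the next term.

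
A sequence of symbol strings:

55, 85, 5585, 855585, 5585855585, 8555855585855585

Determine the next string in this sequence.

Each term (from the third on) is the two preceding terms concatenated in order: term 3 = 55·85 = 5585.
The next term joins 5585855585 and 8555855585855585.

55858555858555855585855585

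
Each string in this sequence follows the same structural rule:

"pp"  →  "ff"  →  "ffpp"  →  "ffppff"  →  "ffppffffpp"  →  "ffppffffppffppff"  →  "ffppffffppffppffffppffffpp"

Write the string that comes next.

From term 3 onward, concatenate the last term with the second-to-last: ff·pp = ffpp, ffpp·ff = ffppff, …
Continuing: ffppffffppffppffffppffffpp · ffppffffppffppff gives term 8.

ffppffffppffppffffppffffppffppffffppffppff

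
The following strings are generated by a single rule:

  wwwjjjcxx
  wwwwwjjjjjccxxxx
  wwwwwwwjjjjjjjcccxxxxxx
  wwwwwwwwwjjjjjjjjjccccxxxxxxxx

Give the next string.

Each string has the form w^{2n+1} j^{2n+1} c^{n} x^{2n} (n = 1, 2, …).
For the next term, n = 5, so the run lengths are 11, 11, 5, 10.

wwwwwwwwwwwjjjjjjjjjjjcccccxxxxxxxxxx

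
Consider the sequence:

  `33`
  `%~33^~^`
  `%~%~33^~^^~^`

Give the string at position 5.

%~%~%~%~33^~^^~^^~^^~^

s(k+1) = %~·s(k)·^~^, so each term gains %~ as a prefix and ^~^ as a suffix.
From %~%~33^~^^~^, 2 further steps: %~%~33^~^^~^ → %~%~%~33^~^^~^^~^ → (answer).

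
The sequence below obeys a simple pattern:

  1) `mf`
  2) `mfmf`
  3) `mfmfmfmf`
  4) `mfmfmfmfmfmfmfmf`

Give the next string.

mfmfmfmfmfmfmfmfmfmfmfmfmfmfmfmf

Every step duplicates the string.
So the next term is two copies of mfmfmfmfmfmfmfmf.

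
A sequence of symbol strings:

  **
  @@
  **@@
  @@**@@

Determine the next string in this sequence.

From term 3 onward, concatenate the second-to-last term with the last: **·@@ = **@@, @@·**@@ = @@**@@, …
So term 5 is **@@·@@**@@.

**@@@@**@@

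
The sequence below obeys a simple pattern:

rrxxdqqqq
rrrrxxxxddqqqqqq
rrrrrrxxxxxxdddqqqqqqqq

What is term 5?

Term n consists of 2n r's, followed by 2n x's, followed by n d's, followed by 2n+2 q's (n = 1, 2, …).
For term 5, n = 5, so the run lengths are 10, 10, 5, 12.

rrrrrrrrrrxxxxxxxxxxdddddqqqqqqqqqqqq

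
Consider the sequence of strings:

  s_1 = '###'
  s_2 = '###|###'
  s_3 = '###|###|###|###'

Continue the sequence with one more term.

###|###|###|###|###|###|###|###

Every step duplicates the string with '|' between the halves.
One more doubling of ###|###|###|### gives the answer.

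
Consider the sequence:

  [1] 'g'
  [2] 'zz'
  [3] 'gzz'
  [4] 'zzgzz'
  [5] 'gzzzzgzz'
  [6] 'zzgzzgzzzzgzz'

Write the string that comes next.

Each term (from the third on) is the two preceding terms concatenated in order: term 3 = g·zz = gzz.
So term 7 is gzzzzgzz·zzgzzgzzzzgzz.

gzzzzgzzzzgzzgzzzzgzz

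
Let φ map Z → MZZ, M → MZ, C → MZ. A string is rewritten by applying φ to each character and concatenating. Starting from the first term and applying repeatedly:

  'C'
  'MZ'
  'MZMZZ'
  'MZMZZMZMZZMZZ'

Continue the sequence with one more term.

Applying the rule to each of the 13 symbols of MZMZZMZMZZMZZ gives the pieces MZ MZZ MZ MZZ MZZ MZ MZZ MZ MZZ MZZ MZ MZZ MZZ, which concatenate to the answer.

MZMZZMZMZZMZZMZMZZMZMZZMZZMZMZZMZZ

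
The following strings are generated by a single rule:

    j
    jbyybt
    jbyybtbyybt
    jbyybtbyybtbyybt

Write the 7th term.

Every step adds byybt to the end: s(k+1) = s(k)·byybt.
From jbyybtbyybtbyybt, 3 further steps: jbyybtbyybtbyybt → jbyybtbyybtbyybtbyybt → jbyybtbyybtbyybtbyybtbyybt → (answer).

jbyybtbyybtbyybtbyybtbyybtbyybt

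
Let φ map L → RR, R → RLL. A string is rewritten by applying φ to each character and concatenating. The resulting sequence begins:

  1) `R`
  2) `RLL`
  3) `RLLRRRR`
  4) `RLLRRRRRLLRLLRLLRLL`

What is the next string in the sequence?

Replace each of the 19 characters of RLLRRRRRLLRLLRLLRLL in place — RLL RR RR RLL RLL RLL RLL RLL RR RR RLL RR RR RLL RR RR RLL RR RR — and concatenate.

RLLRRRRRLLRLLRLLRLLRLLRRRRRLLRRRRRLLRRRRRLLRRRR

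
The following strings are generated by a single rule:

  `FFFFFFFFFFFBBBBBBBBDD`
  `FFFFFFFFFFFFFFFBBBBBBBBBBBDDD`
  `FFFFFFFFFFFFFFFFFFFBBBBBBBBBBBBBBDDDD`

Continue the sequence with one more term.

FFFFFFFFFFFFFFFFFFFFFFFBBBBBBBBBBBBBBBBBDDDDD

Term n consists of 4n+3 F's, followed by 3n+2 B's, followed by n D's, where the shown terms are n = 2, 3, 4.
Setting n = 5 gives 23, 17, 5 characters in each block.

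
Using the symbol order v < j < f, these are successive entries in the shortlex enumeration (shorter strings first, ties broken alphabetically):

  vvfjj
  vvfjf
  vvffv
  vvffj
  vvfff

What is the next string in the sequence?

vjvvv

The successor of vvfff increments the rightmost position that isn't already f and resets every position after it to v.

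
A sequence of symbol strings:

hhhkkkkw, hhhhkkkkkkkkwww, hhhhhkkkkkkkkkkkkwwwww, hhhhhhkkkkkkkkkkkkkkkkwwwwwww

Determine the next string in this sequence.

Reading off run lengths: h runs 3, 4, 5, 6; k runs 4, 8, 12, 16; w runs 1, 3, 5, 7 — each is linear in n (n = 1, 2, …).
At n = 5 the blocks have lengths 7, 20, 9.

hhhhhhhkkkkkkkkkkkkkkkkkkkkwwwwwwwww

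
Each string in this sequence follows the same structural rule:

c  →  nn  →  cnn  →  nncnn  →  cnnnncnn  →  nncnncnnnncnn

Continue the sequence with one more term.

This is a Fibonacci-style word recurrence s(k) = s(k−2)·s(k−1): e.g. c·nn = cnn.
Continuing: cnnnncnn · nncnncnnnncnn gives term 7.

cnnnncnnnncnncnnnncnn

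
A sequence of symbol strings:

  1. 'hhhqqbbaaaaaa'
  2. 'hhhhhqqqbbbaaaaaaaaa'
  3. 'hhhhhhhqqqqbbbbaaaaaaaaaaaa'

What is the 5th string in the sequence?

Reading off run lengths: h runs 3, 5, 7; q runs 2, 3, 4; b runs 2, 3, 4; a runs 6, 9, 12 — each is linear in n, where the shown terms are n = 2, 3, 4.
At n = 6 the blocks have lengths 11, 6, 6, 18.

hhhhhhhhhhhqqqqqqbbbbbbaaaaaaaaaaaaaaaaaa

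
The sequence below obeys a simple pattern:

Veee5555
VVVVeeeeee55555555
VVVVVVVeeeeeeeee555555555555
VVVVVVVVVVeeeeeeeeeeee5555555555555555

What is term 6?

VVVVVVVVVVVVVVVVeeeeeeeeeeeeeeeeee555555555555555555555555

Reading off run lengths: V runs 1, 4, 7, 10; e runs 3, 6, 9, 12; 5 runs 4, 8, 12, 16 — each is linear in n (n = 1, 2, …).
For term 6, n = 6, so the run lengths are 16, 18, 24.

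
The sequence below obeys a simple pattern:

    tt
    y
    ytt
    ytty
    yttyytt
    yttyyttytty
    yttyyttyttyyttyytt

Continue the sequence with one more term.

yttyyttyttyyttyyttyttyyttytty

Each term (from the third on) is the previous term followed by the one before it: term 3 = y·tt = ytt.
The next term joins yttyyttyttyyttyytt and yttyyttytty.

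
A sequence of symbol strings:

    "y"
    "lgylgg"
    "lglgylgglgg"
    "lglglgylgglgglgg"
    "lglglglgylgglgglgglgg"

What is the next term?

Each term wraps the previous one in lg on the left and lgg on the right.
So the next term is lg·lglglglgylgglgglgglgg·lgg.

lglglglglgylgglgglgglgglgg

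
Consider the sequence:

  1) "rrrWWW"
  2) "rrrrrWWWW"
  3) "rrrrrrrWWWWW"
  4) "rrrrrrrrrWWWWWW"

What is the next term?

The n-th term is 2n-1 r's then n+1 W's, where the shown terms are n = 2, 3, 4, 5.
At n = 6 the blocks have lengths 11, 7.

rrrrrrrrrrrWWWWWWW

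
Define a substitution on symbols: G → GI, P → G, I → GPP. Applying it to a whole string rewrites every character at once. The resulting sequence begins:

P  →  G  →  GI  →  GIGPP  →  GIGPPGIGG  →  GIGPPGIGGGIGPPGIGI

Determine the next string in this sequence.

Replace each of the 18 characters of GIGPPGIGGGIGPPGIGI in place — GI GPP GI G G GI GPP GI GI GI GPP GI G G GI GPP GI GPP — and concatenate.

GIGPPGIGGGIGPPGIGIGIGPPGIGGGIGPPGIGPP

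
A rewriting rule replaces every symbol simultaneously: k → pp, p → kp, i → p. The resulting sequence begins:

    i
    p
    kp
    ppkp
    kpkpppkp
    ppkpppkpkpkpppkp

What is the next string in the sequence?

kpkpppkpkpkpppkpppkpppkpkpkpppkp

Applying the rule to each of the 16 symbols of ppkpppkpkpkpppkp gives the pieces kp kp pp kp kp kp pp kp pp kp pp kp kp kp pp kp, which concatenate to the answer.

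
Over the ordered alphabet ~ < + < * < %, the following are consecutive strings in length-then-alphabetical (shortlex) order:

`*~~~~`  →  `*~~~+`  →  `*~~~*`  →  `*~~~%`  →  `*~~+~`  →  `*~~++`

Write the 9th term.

Advancing 3 positions from *~~++ through *~~++ → *~~+* → *~~+% reaches term 9.

*~~*~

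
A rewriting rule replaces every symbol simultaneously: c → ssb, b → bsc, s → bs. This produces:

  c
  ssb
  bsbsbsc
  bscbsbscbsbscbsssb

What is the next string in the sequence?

Rewriting the 18 symbols of bscbsbscbsbscbsssb one by one yields bsc bs ssb bsc bs bsc bs ssb bsc bs bsc bs ssb bsc bs bs bs bsc; concatenated:

bscbsssbbscbsbscbsssbbscbsbscbsssbbscbsbsbsbsc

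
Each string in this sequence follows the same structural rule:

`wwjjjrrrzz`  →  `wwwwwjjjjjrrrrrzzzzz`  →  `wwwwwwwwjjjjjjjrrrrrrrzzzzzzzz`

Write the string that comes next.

wwwwwwwwwwwjjjjjjjjjrrrrrrrrrzzzzzzzzzzz

Each string has the form w^{3n-1} j^{2n+1} r^{2n+1} z^{3n-1} (n = 1, 2, …).
For the next term, n = 4, so the run lengths are 11, 9, 9, 11.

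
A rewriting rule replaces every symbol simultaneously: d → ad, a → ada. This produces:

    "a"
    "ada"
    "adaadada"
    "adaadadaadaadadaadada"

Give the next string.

Rewriting the 21 symbols of adaadadaadaadadaadada one by one yields ada ad ada ada ad ada ad ada ada ad ada ada ad ada ad ada ada ad ada ad ada; concatenated:

adaadadaadaadadaadadaadaadadaadaadadaadadaadaadadaadada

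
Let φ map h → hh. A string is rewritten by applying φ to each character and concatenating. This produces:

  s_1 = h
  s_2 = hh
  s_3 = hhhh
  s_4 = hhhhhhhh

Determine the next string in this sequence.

Expanding hhhhhhhh: h→hh, h→hh, h→hh, h→hh, h→hh, h→hh, h→hh, h→hh. Concatenated: hh hh hh hh hh hh hh hh.

hhhhhhhhhhhhhhhh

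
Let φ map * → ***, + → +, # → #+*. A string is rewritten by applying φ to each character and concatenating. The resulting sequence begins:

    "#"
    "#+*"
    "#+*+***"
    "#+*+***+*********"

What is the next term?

Rewriting the 17 symbols of #+*+***+********* one by one yields #+* + *** + *** *** *** + *** *** *** *** *** *** *** *** ***; concatenated:

#+*+***+*********+***************************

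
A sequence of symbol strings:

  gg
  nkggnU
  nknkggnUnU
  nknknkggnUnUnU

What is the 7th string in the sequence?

nknknknknknkggnUnUnUnUnUnU

s(k+1) = nk·s(k)·nU, so each term gains nk as a prefix and nU as a suffix.
From nknknkggnUnUnU, 3 further steps: nknknkggnUnUnU → nknknknkggnUnUnUnU → nknknknknkggnUnUnUnUnU → (answer).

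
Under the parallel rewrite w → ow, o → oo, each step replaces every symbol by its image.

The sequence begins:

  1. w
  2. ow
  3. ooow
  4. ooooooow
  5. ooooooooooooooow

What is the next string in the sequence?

Rewriting the 16 symbols of ooooooooooooooow one by one yields oo oo oo oo oo oo oo oo oo oo oo oo oo oo oo ow; concatenated:

ooooooooooooooooooooooooooooooow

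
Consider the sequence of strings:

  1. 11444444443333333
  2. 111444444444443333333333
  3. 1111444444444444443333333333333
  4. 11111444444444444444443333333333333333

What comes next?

111111444444444444444444443333333333333333333

The n-th term is n 1's then 3n+2 4's then 3n+1 3's, where the shown terms are n = 2, 3, 4, 5.
For the next term, n = 6, so the run lengths are 6, 20, 19.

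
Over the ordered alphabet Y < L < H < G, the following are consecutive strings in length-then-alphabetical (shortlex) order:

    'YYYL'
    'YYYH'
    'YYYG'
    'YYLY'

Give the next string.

Treat YYLY as a base-4 numeral over the given alphabet and add one, carrying through any trailing G's.

YYLL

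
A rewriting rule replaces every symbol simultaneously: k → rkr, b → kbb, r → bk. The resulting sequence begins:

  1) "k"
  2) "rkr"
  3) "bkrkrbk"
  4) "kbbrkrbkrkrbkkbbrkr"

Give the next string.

rkrkbbkbbbkrkrbkkbbrkrbkrkrbkkbbrkrrkrkbbkbbbkrkrbk

φ(kbbrkrbkrkrbkkbbrkr) expands symbol-by-symbol to rkr kbb kbb bk rkr bk kbb rkr bk rkr bk kbb rkr rkr kbb kbb bk rkr bk; joining the 19 pieces gives the next term.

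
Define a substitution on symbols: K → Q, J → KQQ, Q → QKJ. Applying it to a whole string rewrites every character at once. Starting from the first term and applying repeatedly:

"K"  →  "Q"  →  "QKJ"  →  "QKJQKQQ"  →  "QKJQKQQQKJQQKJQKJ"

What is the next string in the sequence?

Replace each of the 17 characters of QKJQKQQQKJQQKJQKJ in place — QKJ Q KQQ QKJ Q QKJ QKJ QKJ Q KQQ QKJ QKJ Q KQQ QKJ Q KQQ — and concatenate.

QKJQKQQQKJQQKJQKJQKJQKQQQKJQKJQKQQQKJQKQQ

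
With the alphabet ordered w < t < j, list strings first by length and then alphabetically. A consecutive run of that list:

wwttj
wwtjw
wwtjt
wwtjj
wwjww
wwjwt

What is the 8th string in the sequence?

Advancing 2 positions from wwjwt through wwjwt → wwjwj reaches term 8.

wwjtw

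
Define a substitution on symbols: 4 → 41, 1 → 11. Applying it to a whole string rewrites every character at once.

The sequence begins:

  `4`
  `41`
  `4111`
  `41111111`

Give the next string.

Expanding 41111111: 4→41, 1→11, 1→11, 1→11, 1→11, 1→11, 1→11, 1→11. Concatenated: 41 11 11 11 11 11 11 11.

4111111111111111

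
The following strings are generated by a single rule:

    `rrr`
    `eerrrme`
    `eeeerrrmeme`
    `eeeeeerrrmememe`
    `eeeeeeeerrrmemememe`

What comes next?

Each term wraps the previous one in ee on the left and me on the right.
Applying this once more to eeeeeeeerrrmemememe:

eeeeeeeeeerrrmememememe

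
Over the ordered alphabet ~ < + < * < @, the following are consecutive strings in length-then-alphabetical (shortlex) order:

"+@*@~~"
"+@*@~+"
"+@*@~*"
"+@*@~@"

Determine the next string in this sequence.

Treat +@*@~@ as a base-4 numeral over the given alphabet and add one, carrying through any trailing @'s.

+@*@+~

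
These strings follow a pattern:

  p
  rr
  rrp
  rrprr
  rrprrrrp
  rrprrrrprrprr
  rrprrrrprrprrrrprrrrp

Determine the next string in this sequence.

From term 3 onward, concatenate the last term with the second-to-last: rr·p = rrp, rrp·rr = rrprr, …
The next term joins rrprrrrprrprrrrprrrrp and rrprrrrprrprr.

rrprrrrprrprrrrprrrrprrprrrrprrprr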